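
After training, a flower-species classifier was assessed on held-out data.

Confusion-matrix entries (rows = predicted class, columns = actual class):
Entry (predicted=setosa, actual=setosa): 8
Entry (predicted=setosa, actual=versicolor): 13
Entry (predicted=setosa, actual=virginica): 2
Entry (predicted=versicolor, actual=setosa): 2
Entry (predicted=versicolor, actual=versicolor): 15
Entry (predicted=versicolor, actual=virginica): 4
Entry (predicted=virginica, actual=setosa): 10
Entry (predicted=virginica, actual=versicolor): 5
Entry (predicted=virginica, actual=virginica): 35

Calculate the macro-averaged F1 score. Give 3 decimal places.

Per-class F1 score (2·TP/(2·TP+FP+FN)):
  setosa: TP=8, FP=13+2=15, FN=2+10=12 → 16/43 = 0.3721
  versicolor: TP=15, FP=2+4=6, FN=13+5=18 → 30/54 = 0.5556
  virginica: TP=35, FP=10+5=15, FN=2+4=6 → 70/91 = 0.7692
Macro-F1 score = mean = (0.3721 + 0.5556 + 0.7692) / 3 = 0.566

0.566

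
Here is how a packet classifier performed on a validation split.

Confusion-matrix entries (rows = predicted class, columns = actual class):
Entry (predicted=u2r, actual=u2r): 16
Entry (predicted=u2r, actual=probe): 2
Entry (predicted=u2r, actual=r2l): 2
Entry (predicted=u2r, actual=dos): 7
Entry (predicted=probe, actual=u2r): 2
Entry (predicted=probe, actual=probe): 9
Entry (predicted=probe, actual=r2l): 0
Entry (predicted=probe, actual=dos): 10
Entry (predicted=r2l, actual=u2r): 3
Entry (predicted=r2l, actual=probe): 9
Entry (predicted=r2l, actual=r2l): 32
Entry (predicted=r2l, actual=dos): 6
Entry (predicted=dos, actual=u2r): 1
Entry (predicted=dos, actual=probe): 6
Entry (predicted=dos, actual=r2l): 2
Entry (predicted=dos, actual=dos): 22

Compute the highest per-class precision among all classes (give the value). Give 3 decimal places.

0.710

Per-class precision (TP/(TP+FP)):
  u2r: TP=16, FP=2+2+7=11 → 16/27 = 0.5926
  probe: TP=9, FP=2+0+10=12 → 9/21 = 0.4286
  r2l: TP=32, FP=3+9+6=18 → 32/50 = 0.6400
  dos: TP=22, FP=1+6+2=9 → 22/31 = 0.7097
Highest is class 'dos' with precision = 0.710.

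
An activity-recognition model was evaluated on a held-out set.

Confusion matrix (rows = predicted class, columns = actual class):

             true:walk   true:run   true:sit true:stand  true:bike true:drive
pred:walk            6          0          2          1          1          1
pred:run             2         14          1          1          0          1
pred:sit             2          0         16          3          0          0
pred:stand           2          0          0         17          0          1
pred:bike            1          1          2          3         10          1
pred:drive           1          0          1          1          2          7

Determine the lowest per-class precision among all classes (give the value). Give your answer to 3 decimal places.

0.545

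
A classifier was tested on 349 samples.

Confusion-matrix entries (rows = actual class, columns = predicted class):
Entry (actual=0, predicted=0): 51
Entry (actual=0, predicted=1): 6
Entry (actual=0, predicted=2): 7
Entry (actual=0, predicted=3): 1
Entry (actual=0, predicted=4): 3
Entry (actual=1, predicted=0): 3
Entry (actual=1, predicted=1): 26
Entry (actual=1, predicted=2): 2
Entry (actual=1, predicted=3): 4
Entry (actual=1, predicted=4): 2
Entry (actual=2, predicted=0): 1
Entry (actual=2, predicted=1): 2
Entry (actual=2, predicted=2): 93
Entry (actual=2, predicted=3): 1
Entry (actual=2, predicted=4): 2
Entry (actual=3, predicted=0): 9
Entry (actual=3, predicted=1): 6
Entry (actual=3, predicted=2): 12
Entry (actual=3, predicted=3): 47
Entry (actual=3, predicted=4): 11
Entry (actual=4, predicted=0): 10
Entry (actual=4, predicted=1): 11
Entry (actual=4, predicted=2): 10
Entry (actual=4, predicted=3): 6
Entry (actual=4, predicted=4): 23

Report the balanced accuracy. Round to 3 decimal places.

Balanced accuracy = mean of per-class recall.
  0: recall = 51/68 = 0.7500
  1: recall = 26/37 = 0.7027
  2: recall = 93/99 = 0.9394
  3: recall = 47/85 = 0.5529
  4: recall = 23/60 = 0.3833
Mean = (0.7500 + 0.7027 + 0.9394 + 0.5529 + 0.3833) / 5 = 0.666

0.666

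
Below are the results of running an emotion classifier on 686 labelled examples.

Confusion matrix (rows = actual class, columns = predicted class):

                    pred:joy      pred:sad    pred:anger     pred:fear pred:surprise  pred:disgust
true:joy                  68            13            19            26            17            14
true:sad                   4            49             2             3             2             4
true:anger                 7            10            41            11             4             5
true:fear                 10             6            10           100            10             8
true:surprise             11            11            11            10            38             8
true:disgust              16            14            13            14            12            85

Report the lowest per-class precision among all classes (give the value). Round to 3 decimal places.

0.427

Per-class precision (TP/(TP+FP)):
  joy: TP=68, FP=4+7+10+11+16=48 → 68/116 = 0.5862
  sad: TP=49, FP=13+10+6+11+14=54 → 49/103 = 0.4757
  anger: TP=41, FP=19+2+10+11+13=55 → 41/96 = 0.4271
  fear: TP=100, FP=26+3+11+10+14=64 → 100/164 = 0.6098
  surprise: TP=38, FP=17+2+4+10+12=45 → 38/83 = 0.4578
  disgust: TP=85, FP=14+4+5+8+8=39 → 85/124 = 0.6855
Lowest is class 'anger' with precision = 0.427.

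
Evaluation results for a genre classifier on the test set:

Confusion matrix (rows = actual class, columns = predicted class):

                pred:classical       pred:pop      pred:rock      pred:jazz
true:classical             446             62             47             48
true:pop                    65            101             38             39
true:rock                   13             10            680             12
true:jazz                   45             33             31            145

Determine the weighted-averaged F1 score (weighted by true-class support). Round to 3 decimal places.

Per-class F1 score (2·TP/(2·TP+FP+FN)):
  classical: TP=446, FP=65+13+45=123, FN=62+47+48=157 → 892/1172 = 0.7611
  pop: TP=101, FP=62+10+33=105, FN=65+38+39=142 → 202/449 = 0.4499
  rock: TP=680, FP=47+38+31=116, FN=13+10+12=35 → 1360/1511 = 0.9001
  jazz: TP=145, FP=48+39+12=99, FN=45+33+31=109 → 290/498 = 0.5823
Weighted-F1 score = Σ (supportᵢ/N)·F1 scoreᵢ with N=1815: (603/1815)·0.7611 + (243/1815)·0.4499 + (715/1815)·0.9001 + (254/1815)·0.5823 = 0.749

0.749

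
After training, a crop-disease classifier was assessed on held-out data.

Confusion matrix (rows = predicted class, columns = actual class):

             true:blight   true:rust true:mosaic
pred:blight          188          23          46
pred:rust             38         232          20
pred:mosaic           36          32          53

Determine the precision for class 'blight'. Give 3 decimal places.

0.732

precision = TP/(TP+FP).
blight: TP=188, FP=23+46=69 → 188/257 = 0.7315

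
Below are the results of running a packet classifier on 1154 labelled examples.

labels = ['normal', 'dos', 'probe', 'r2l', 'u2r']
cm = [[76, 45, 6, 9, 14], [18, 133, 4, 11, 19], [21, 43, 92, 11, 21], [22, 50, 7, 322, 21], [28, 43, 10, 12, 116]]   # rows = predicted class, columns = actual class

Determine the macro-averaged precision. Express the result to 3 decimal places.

Per-class precision (TP/(TP+FP)):
  normal: TP=76, FP=45+6+9+14=74 → 76/150 = 0.5067
  dos: TP=133, FP=18+4+11+19=52 → 133/185 = 0.7189
  probe: TP=92, FP=21+43+11+21=96 → 92/188 = 0.4894
  r2l: TP=322, FP=22+50+7+21=100 → 322/422 = 0.7630
  u2r: TP=116, FP=28+43+10+12=93 → 116/209 = 0.5550
Macro-precision = mean = (0.5067 + 0.7189 + 0.4894 + 0.7630 + 0.5550) / 5 = 0.607

0.607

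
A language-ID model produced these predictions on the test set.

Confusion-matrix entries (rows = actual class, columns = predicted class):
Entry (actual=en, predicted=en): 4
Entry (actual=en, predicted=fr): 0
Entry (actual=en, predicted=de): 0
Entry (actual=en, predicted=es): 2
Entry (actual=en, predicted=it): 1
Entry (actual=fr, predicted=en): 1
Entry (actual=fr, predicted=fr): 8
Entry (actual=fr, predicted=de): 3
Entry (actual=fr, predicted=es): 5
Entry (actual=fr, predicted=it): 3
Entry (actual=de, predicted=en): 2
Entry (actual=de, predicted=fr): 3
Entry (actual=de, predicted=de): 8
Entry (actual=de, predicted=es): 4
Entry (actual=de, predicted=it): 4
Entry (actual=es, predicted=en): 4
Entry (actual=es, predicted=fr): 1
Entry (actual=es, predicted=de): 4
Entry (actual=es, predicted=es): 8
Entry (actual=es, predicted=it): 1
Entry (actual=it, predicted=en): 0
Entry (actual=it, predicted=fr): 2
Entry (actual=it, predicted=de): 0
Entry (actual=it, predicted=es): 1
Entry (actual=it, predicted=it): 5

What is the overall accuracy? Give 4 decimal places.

0.4459

Accuracy = trace / total = (4+8+8+8+5=33) / 74 = 33/74 = 0.4459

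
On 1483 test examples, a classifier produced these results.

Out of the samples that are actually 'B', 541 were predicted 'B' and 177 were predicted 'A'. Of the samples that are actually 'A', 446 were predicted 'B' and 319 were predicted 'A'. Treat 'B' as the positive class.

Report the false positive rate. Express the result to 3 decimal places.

0.583

FPR = FP/(FP+TN) = 446/(446+319) = 0.583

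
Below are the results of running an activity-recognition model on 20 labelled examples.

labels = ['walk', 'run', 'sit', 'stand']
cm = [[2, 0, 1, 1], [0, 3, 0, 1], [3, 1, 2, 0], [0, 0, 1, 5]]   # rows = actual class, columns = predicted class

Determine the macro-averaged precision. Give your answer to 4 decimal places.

0.5911

Per-class precision (TP/(TP+FP)):
  walk: TP=2, FP=0+3+0=3 → 2/5 = 0.40000
  run: TP=3, FP=0+1+0=1 → 3/4 = 0.75000
  sit: TP=2, FP=1+0+1=2 → 2/4 = 0.50000
  stand: TP=5, FP=1+1+0=2 → 5/7 = 0.71429
Macro-precision = mean = (0.40000 + 0.75000 + 0.50000 + 0.71429) / 4 = 0.5911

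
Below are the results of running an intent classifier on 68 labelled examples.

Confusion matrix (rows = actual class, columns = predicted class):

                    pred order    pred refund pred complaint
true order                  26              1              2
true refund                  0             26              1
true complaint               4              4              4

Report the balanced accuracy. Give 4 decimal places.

0.7309

Balanced accuracy = mean of per-class recall.
  order: recall = 26/29 = 0.89655
  refund: recall = 26/27 = 0.96296
  complaint: recall = 4/12 = 0.33333
Mean = (0.89655 + 0.96296 + 0.33333) / 3 = 0.7309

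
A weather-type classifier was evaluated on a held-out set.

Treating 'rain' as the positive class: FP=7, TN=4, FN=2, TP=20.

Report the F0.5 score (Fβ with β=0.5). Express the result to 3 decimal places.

0.769

Fβ = (1+β²)·TP / ((1+β²)·TP + β²·FN + FP), with β²=1/4
= 1.25·20 / (1.25·20 + 0.25·2 + 7) = 0.769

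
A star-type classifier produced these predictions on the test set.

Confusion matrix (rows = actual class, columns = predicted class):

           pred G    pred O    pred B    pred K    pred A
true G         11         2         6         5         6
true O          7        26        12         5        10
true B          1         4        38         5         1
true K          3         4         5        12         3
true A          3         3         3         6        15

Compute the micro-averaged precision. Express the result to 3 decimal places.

Micro-averaging pools counts across classes: ΣTP=102, ΣFP=94, ΣFN=94.
Micro-precision = TP/(TP+FP) on pooled counts = 0.520 (equals overall accuracy in single-label multiclass).

0.520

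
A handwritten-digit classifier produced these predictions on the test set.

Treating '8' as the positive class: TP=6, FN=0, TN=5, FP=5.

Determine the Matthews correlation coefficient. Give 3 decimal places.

0.522

MCC = (TP·TN − FP·FN) / √((TP+FP)(TP+FN)(TN+FP)(TN+FN))
Numerator = 6·5 − 5·0 = 30
Denominator = √(11·6·10·5) = √3300 = 57.4456
MCC = 30 / 57.4456 = 0.522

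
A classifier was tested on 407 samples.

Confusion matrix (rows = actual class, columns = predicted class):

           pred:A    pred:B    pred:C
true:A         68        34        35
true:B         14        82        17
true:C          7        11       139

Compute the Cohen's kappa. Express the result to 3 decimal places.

Observed agreement pₒ = trace/N = 289/407 = 0.7101
Expected agreement pₑ = Σ (rowᵢ·colᵢ)/N² = (137·89 + 113·127 + 157·191)/407² = 0.3413
κ = (pₒ − pₑ)/(1 − pₑ) = (0.7101 − 0.3413)/(1 − 0.3413) = 0.560

0.560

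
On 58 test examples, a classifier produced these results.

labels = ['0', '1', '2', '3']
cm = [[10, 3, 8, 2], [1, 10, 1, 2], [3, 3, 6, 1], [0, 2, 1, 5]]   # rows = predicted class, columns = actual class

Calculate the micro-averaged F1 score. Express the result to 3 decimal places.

0.534

Micro-averaging pools counts across classes: ΣTP=31, ΣFP=27, ΣFN=27.
Micro-F1 score = 2·TP/(2·TP+FP+FN) on pooled counts = 0.534 (equals overall accuracy in single-label multiclass).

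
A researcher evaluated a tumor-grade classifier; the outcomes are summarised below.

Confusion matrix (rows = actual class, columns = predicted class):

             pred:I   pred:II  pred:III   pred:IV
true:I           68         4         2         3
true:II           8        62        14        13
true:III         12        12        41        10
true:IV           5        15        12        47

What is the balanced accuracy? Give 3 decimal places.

Balanced accuracy = mean of per-class recall.
  I: recall = 68/77 = 0.8831
  II: recall = 62/97 = 0.6392
  III: recall = 41/75 = 0.5467
  IV: recall = 47/79 = 0.5949
Mean = (0.8831 + 0.6392 + 0.5467 + 0.5949) / 4 = 0.666

0.666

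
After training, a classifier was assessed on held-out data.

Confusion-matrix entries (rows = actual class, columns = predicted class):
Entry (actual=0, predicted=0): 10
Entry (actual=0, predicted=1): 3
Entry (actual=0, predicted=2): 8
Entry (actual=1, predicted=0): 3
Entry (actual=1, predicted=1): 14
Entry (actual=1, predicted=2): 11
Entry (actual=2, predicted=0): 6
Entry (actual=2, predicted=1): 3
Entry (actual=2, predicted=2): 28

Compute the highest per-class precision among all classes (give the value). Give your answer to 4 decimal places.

Per-class precision (TP/(TP+FP)):
  0: TP=10, FP=3+6=9 → 10/19 = 0.52632
  1: TP=14, FP=3+3=6 → 14/20 = 0.70000
  2: TP=28, FP=8+11=19 → 28/47 = 0.59574
Highest is class '1' with precision = 0.7000.

0.7000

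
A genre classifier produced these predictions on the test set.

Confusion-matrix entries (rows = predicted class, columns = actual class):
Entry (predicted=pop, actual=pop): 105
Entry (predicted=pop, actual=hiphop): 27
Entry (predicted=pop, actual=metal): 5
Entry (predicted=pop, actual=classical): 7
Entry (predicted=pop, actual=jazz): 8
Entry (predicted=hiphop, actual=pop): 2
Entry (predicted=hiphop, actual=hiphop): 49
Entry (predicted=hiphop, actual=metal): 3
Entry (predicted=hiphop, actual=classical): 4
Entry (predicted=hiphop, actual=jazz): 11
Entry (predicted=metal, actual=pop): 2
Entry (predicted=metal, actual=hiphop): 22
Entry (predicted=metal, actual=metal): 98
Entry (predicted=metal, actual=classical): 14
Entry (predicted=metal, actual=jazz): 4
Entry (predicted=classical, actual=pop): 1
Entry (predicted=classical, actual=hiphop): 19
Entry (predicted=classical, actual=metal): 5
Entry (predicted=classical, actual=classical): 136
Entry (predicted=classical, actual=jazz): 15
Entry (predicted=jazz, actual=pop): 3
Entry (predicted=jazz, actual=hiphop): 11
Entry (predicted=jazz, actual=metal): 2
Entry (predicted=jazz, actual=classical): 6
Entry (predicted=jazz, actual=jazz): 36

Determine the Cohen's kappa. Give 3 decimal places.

0.635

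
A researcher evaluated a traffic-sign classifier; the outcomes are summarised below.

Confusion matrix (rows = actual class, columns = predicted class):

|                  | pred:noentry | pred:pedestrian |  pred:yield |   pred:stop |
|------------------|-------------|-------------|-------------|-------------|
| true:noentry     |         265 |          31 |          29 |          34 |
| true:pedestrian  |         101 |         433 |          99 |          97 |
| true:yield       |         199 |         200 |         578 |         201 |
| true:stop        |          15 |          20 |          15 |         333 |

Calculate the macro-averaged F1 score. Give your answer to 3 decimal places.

Per-class F1 score (2·TP/(2·TP+FP+FN)):
  noentry: TP=265, FP=101+199+15=315, FN=31+29+34=94 → 530/939 = 0.5644
  pedestrian: TP=433, FP=31+200+20=251, FN=101+99+97=297 → 866/1414 = 0.6124
  yield: TP=578, FP=29+99+15=143, FN=199+200+201=600 → 1156/1899 = 0.6087
  stop: TP=333, FP=34+97+201=332, FN=15+20+15=50 → 666/1048 = 0.6355
Macro-F1 score = mean = (0.5644 + 0.6124 + 0.6087 + 0.6355) / 4 = 0.605

0.605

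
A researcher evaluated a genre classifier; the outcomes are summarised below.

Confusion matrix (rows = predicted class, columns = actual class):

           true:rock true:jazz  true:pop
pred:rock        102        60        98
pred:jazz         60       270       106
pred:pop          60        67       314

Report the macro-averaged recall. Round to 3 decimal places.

Per-class recall (TP/(TP+FN)):
  rock: TP=102, FN=60+60=120 → 102/222 = 0.4595
  jazz: TP=270, FN=60+67=127 → 270/397 = 0.6801
  pop: TP=314, FN=98+106=204 → 314/518 = 0.6062
Macro-recall = mean = (0.4595 + 0.6801 + 0.6062) / 3 = 0.582

0.582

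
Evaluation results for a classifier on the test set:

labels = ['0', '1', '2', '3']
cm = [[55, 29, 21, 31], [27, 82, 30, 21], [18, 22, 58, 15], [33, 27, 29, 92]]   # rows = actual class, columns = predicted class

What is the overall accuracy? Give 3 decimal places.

0.486

Accuracy = trace / total = (55+82+58+92=287) / 590 = 287/590 = 0.486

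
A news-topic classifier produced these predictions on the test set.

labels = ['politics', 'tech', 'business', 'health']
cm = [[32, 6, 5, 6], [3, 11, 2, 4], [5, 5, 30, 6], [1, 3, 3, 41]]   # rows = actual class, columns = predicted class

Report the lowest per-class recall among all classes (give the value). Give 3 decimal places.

0.550

Per-class recall (TP/(TP+FN)):
  politics: TP=32, FN=6+5+6=17 → 32/49 = 0.6531
  tech: TP=11, FN=3+2+4=9 → 11/20 = 0.5500
  business: TP=30, FN=5+5+6=16 → 30/46 = 0.6522
  health: TP=41, FN=1+3+3=7 → 41/48 = 0.8542
Lowest is class 'tech' with recall = 0.550.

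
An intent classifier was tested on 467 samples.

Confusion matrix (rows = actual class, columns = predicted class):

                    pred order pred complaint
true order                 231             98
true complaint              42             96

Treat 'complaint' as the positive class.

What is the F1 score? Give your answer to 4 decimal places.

Precision = TP/(TP+FP) = 96/194 = 0.4948
Recall = TP/(TP+FN) = 96/138 = 0.6957
F1 = 2·TP/(2·TP+FP+FN) = 192/332 = 0.5783

0.5783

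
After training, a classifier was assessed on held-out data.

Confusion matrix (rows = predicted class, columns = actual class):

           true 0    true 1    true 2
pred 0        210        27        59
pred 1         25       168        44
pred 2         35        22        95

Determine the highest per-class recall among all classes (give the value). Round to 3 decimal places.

0.778

Per-class recall (TP/(TP+FN)):
  0: TP=210, FN=25+35=60 → 210/270 = 0.7778
  1: TP=168, FN=27+22=49 → 168/217 = 0.7742
  2: TP=95, FN=59+44=103 → 95/198 = 0.4798
Highest is class '0' with recall = 0.778.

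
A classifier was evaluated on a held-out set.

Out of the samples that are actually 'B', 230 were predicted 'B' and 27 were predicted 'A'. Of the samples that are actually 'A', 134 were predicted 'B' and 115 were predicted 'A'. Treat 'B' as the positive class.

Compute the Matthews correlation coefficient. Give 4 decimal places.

MCC = (TP·TN − FP·FN) / √((TP+FP)(TP+FN)(TN+FP)(TN+FN))
Numerator = 230·115 − 134·27 = 22832
Denominator = √(364·257·249·142) = √3307670184 = 57512.3481
MCC = 22832 / 57512.3481 = 0.3970

0.3970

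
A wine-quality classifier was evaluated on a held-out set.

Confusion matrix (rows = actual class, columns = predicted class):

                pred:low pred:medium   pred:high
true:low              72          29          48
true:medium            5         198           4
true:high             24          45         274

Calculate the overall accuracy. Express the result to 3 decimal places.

0.778

Accuracy = trace / total = (72+198+274=544) / 699 = 544/699 = 0.778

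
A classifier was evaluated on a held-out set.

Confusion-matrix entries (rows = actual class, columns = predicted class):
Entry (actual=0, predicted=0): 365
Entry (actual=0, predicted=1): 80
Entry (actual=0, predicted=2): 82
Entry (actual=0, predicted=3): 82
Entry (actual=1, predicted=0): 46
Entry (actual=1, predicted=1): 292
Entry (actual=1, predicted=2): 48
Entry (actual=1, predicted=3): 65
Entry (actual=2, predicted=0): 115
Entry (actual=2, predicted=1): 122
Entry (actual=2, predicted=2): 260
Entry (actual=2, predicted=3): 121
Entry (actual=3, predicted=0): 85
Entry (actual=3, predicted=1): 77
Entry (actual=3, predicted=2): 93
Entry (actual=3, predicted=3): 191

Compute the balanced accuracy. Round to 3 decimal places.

0.524

Balanced accuracy = mean of per-class recall.
  0: recall = 365/609 = 0.5993
  1: recall = 292/451 = 0.6475
  2: recall = 260/618 = 0.4207
  3: recall = 191/446 = 0.4283
Mean = (0.5993 + 0.6475 + 0.4207 + 0.4283) / 4 = 0.524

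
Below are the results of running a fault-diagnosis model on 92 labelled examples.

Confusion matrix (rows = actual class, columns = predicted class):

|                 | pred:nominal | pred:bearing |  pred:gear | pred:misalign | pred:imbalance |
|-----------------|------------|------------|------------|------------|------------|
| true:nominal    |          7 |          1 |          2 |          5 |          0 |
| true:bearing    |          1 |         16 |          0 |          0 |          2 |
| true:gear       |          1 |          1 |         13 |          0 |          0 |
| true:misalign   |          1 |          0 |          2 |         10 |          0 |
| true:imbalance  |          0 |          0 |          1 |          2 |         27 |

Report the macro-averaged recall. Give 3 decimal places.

0.769

Per-class recall (TP/(TP+FN)):
  nominal: TP=7, FN=1+2+5+0=8 → 7/15 = 0.4667
  bearing: TP=16, FN=1+0+0+2=3 → 16/19 = 0.8421
  gear: TP=13, FN=1+1+0+0=2 → 13/15 = 0.8667
  misalign: TP=10, FN=1+0+2+0=3 → 10/13 = 0.7692
  imbalance: TP=27, FN=0+0+1+2=3 → 27/30 = 0.9000
Macro-recall = mean = (0.4667 + 0.8421 + 0.8667 + 0.7692 + 0.9000) / 5 = 0.769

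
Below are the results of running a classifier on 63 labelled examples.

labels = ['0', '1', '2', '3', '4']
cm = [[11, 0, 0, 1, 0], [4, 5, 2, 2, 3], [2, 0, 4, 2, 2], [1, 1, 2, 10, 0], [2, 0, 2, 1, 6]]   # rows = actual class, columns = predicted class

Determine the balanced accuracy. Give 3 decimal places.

0.578

Balanced accuracy = mean of per-class recall.
  0: recall = 11/12 = 0.9167
  1: recall = 5/16 = 0.3125
  2: recall = 4/10 = 0.4000
  3: recall = 10/14 = 0.7143
  4: recall = 6/11 = 0.5455
Mean = (0.9167 + 0.3125 + 0.4000 + 0.7143 + 0.5455) / 5 = 0.578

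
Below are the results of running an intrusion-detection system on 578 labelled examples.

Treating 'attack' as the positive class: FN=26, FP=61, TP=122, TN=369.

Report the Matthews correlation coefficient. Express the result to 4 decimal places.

MCC = (TP·TN − FP·FN) / √((TP+FP)(TP+FN)(TN+FP)(TN+FN))
Numerator = 122·369 − 61·26 = 43432
Denominator = √(183·148·430·395) = √4600217400 = 67824.9025
MCC = 43432 / 67824.9025 = 0.6404

0.6404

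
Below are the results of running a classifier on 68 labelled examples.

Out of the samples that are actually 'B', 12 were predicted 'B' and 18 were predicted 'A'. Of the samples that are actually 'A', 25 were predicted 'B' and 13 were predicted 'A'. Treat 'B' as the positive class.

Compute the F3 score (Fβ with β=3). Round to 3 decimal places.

0.391

Fβ = (1+β²)·TP / ((1+β²)·TP + β²·FN + FP), with β²=9
= 10·12 / (10·12 + 9·18 + 25) = 0.391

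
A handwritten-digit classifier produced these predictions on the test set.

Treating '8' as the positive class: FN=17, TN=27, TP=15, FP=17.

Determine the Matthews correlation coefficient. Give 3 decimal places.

MCC = (TP·TN − FP·FN) / √((TP+FP)(TP+FN)(TN+FP)(TN+FN))
Numerator = 15·27 − 17·17 = 116
Denominator = √(32·32·44·44) = √1982464 = 1408.0000
MCC = 116 / 1408.0000 = 0.082

0.082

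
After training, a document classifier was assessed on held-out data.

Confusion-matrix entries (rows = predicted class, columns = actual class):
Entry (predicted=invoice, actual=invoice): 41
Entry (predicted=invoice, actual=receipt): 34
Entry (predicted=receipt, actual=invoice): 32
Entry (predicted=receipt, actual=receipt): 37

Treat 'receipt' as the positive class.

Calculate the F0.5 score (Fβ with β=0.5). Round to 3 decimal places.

Fβ = (1+β²)·TP / ((1+β²)·TP + β²·FN + FP), with β²=1/4
= 1.25·37 / (1.25·37 + 0.25·34 + 32) = 0.533

0.533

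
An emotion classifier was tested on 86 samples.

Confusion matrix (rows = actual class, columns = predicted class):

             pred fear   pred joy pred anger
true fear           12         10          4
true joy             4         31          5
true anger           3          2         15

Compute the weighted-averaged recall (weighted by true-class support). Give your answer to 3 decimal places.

0.674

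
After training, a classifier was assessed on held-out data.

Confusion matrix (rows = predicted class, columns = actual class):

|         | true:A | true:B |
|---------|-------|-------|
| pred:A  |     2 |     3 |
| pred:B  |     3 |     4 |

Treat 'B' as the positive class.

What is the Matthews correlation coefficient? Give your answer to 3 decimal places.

-0.029

MCC = (TP·TN − FP·FN) / √((TP+FP)(TP+FN)(TN+FP)(TN+FN))
Numerator = 4·2 − 3·3 = -1
Denominator = √(7·7·5·5) = √1225 = 35.0000
MCC = -1 / 35.0000 = -0.029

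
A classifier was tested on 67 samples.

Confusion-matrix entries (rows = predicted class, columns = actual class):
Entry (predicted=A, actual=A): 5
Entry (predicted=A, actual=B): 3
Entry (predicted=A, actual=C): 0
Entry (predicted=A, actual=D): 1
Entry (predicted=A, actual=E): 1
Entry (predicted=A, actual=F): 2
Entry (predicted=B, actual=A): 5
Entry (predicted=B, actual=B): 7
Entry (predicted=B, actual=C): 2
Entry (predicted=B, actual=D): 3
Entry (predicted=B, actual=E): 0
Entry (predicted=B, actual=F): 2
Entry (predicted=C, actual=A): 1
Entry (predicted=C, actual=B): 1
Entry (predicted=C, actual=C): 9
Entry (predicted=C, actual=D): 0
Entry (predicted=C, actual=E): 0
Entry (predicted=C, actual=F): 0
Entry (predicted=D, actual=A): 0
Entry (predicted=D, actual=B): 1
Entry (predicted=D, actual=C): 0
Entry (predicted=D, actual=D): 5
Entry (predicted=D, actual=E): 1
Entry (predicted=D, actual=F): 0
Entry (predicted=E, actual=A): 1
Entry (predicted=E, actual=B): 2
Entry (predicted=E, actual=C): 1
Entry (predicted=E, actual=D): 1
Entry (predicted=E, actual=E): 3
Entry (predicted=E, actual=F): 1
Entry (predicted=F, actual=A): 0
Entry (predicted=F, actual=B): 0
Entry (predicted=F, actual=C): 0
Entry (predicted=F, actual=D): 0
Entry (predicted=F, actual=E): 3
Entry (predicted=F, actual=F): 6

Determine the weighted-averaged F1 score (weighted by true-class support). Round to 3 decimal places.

0.532

Per-class F1 score (2·TP/(2·TP+FP+FN)):
  A: TP=5, FP=3+0+1+1+2=7, FN=5+1+0+1+0=7 → 10/24 = 0.4167
  B: TP=7, FP=5+2+3+0+2=12, FN=3+1+1+2+0=7 → 14/33 = 0.4242
  C: TP=9, FP=1+1+0+0+0=2, FN=0+2+0+1+0=3 → 18/23 = 0.7826
  D: TP=5, FP=0+1+0+1+0=2, FN=1+3+0+1+0=5 → 10/17 = 0.5882
  E: TP=3, FP=1+2+1+1+1=6, FN=1+0+0+1+3=5 → 6/17 = 0.3529
  F: TP=6, FP=0+0+0+0+3=3, FN=2+2+0+0+1=5 → 12/20 = 0.6000
Weighted-F1 score = Σ (supportᵢ/N)·F1 scoreᵢ with N=67: (12/67)·0.4167 + (14/67)·0.4242 + (12/67)·0.7826 + (10/67)·0.5882 + (8/67)·0.3529 + (11/67)·0.6000 = 0.532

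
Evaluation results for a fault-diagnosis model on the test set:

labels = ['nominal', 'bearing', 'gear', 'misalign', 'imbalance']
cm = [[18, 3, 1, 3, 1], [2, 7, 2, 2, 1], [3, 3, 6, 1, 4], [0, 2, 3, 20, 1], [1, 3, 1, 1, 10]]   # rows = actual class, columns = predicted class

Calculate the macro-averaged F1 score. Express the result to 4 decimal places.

0.5837

Per-class F1 score (2·TP/(2·TP+FP+FN)):
  nominal: TP=18, FP=2+3+0+1=6, FN=3+1+3+1=8 → 36/50 = 0.72000
  bearing: TP=7, FP=3+3+2+3=11, FN=2+2+2+1=7 → 14/32 = 0.43750
  gear: TP=6, FP=1+2+3+1=7, FN=3+3+1+4=11 → 12/30 = 0.40000
  misalign: TP=20, FP=3+2+1+1=7, FN=0+2+3+1=6 → 40/53 = 0.75472
  imbalance: TP=10, FP=1+1+4+1=7, FN=1+3+1+1=6 → 20/33 = 0.60606
Macro-F1 score = mean = (0.72000 + 0.43750 + 0.40000 + 0.75472 + 0.60606) / 5 = 0.5837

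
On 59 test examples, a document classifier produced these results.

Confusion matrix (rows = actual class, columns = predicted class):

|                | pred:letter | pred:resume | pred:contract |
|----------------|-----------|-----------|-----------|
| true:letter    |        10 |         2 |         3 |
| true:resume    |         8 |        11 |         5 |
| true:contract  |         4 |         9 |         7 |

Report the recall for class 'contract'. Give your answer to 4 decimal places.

recall = TP/(TP+FN).
contract: TP=7, FN=4+9=13 → 7/20 = 0.35000

0.3500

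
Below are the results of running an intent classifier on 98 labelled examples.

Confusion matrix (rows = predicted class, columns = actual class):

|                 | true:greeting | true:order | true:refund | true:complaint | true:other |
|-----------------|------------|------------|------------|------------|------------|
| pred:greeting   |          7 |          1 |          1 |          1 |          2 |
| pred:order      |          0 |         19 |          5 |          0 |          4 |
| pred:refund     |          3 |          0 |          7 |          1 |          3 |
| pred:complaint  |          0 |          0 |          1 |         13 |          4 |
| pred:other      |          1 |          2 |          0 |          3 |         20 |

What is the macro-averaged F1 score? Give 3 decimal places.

Per-class F1 score (2·TP/(2·TP+FP+FN)):
  greeting: TP=7, FP=1+1+1+2=5, FN=0+3+0+1=4 → 14/23 = 0.6087
  order: TP=19, FP=0+5+0+4=9, FN=1+0+0+2=3 → 38/50 = 0.7600
  refund: TP=7, FP=3+0+1+3=7, FN=1+5+1+0=7 → 14/28 = 0.5000
  complaint: TP=13, FP=0+0+1+4=5, FN=1+0+1+3=5 → 26/36 = 0.7222
  other: TP=20, FP=1+2+0+3=6, FN=2+4+3+4=13 → 40/59 = 0.6780
Macro-F1 score = mean = (0.6087 + 0.7600 + 0.5000 + 0.7222 + 0.6780) / 5 = 0.654

0.654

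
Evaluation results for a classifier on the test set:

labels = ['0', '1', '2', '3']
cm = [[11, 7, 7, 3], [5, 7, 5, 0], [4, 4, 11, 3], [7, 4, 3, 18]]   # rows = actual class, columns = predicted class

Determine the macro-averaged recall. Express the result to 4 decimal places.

0.4668

Per-class recall (TP/(TP+FN)):
  0: TP=11, FN=7+7+3=17 → 11/28 = 0.39286
  1: TP=7, FN=5+5+0=10 → 7/17 = 0.41176
  2: TP=11, FN=4+4+3=11 → 11/22 = 0.50000
  3: TP=18, FN=7+4+3=14 → 18/32 = 0.56250
Macro-recall = mean = (0.39286 + 0.41176 + 0.50000 + 0.56250) / 4 = 0.4668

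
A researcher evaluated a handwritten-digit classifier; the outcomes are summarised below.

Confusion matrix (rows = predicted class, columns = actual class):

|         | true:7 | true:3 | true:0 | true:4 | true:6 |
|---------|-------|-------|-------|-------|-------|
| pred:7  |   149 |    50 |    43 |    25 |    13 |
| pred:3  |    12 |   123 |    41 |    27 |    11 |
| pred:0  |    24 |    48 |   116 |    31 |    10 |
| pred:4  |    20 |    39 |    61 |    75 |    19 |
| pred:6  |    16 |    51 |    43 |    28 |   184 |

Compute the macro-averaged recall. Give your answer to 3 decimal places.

0.526

Per-class recall (TP/(TP+FN)):
  7: TP=149, FN=12+24+20+16=72 → 149/221 = 0.6742
  3: TP=123, FN=50+48+39+51=188 → 123/311 = 0.3955
  0: TP=116, FN=43+41+61+43=188 → 116/304 = 0.3816
  4: TP=75, FN=25+27+31+28=111 → 75/186 = 0.4032
  6: TP=184, FN=13+11+10+19=53 → 184/237 = 0.7764
Macro-recall = mean = (0.6742 + 0.3955 + 0.3816 + 0.4032 + 0.7764) / 5 = 0.526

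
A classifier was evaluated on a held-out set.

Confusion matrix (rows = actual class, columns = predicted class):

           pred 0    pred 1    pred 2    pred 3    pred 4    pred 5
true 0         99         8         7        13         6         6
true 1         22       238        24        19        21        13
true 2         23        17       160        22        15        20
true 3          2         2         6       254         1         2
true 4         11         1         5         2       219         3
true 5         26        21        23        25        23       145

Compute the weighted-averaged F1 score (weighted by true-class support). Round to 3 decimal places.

Per-class F1 score (2·TP/(2·TP+FP+FN)):
  0: TP=99, FP=22+23+2+11+26=84, FN=8+7+13+6+6=40 → 198/322 = 0.6149
  1: TP=238, FP=8+17+2+1+21=49, FN=22+24+19+21+13=99 → 476/624 = 0.7628
  2: TP=160, FP=7+24+6+5+23=65, FN=23+17+22+15+20=97 → 320/482 = 0.6639
  3: TP=254, FP=13+19+22+2+25=81, FN=2+2+6+1+2=13 → 508/602 = 0.8439
  4: TP=219, FP=6+21+15+1+23=66, FN=11+1+5+2+3=22 → 438/526 = 0.8327
  5: TP=145, FP=6+13+20+2+3=44, FN=26+21+23+25+23=118 → 290/452 = 0.6416
Weighted-F1 score = Σ (supportᵢ/N)·F1 scoreᵢ with N=1504: (139/1504)·0.6149 + (337/1504)·0.7628 + (257/1504)·0.6639 + (267/1504)·0.8439 + (241/1504)·0.8327 + (263/1504)·0.6416 = 0.737

0.737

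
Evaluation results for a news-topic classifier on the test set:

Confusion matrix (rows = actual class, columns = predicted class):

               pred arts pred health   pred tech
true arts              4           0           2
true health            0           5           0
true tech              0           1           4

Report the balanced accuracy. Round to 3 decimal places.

Balanced accuracy = mean of per-class recall.
  arts: recall = 4/6 = 0.6667
  health: recall = 5/5 = 1.0000
  tech: recall = 4/5 = 0.8000
Mean = (0.6667 + 1.0000 + 0.8000) / 3 = 0.822

0.822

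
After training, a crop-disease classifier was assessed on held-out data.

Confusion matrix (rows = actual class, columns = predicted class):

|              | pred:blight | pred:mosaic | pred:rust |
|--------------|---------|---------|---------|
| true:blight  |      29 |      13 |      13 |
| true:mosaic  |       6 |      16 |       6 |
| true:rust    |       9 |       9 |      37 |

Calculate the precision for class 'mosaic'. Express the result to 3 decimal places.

One-vs-rest for 'mosaic': TP = diagonal; FP = other classes predicted 'mosaic'; FN = 'mosaic' predicted as other.
precision = TP/(TP+FP).
mosaic: TP=16, FP=13+9=22 → 16/38 = 0.4211

0.421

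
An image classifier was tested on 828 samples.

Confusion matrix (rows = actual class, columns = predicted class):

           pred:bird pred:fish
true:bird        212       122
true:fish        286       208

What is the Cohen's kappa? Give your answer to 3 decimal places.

Observed agreement pₒ = trace/N = 420/828 = 0.5072
Expected agreement pₑ = Σ (rowᵢ·colᵢ)/N² = (334·498 + 494·330)/828² = 0.4804
κ = (pₒ − pₑ)/(1 − pₑ) = (0.5072 − 0.4804)/(1 − 0.4804) = 0.052

0.052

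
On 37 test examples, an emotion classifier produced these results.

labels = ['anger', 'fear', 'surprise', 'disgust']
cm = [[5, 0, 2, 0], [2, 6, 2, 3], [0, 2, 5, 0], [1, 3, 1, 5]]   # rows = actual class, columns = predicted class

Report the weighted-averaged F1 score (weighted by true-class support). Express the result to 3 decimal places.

Per-class F1 score (2·TP/(2·TP+FP+FN)):
  anger: TP=5, FP=2+0+1=3, FN=0+2+0=2 → 10/15 = 0.6667
  fear: TP=6, FP=0+2+3=5, FN=2+2+3=7 → 12/24 = 0.5000
  surprise: TP=5, FP=2+2+1=5, FN=0+2+0=2 → 10/17 = 0.5882
  disgust: TP=5, FP=0+3+0=3, FN=1+3+1=5 → 10/18 = 0.5556
Weighted-F1 score = Σ (supportᵢ/N)·F1 scoreᵢ with N=37: (7/37)·0.6667 + (13/37)·0.5000 + (7/37)·0.5882 + (10/37)·0.5556 = 0.563

0.563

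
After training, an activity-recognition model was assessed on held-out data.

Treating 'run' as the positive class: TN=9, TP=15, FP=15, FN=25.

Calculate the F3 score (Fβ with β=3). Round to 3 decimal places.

Fβ = (1+β²)·TP / ((1+β²)·TP + β²·FN + FP), with β²=9
= 10·15 / (10·15 + 9·25 + 15) = 0.385

0.385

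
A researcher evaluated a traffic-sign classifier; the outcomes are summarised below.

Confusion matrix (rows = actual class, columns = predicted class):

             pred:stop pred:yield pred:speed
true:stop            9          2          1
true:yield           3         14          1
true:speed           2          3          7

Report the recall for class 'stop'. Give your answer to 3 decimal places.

0.750

Treat 'stop' as positive and all other classes as negative.
recall = TP/(TP+FN).
stop: TP=9, FN=2+1=3 → 9/12 = 0.7500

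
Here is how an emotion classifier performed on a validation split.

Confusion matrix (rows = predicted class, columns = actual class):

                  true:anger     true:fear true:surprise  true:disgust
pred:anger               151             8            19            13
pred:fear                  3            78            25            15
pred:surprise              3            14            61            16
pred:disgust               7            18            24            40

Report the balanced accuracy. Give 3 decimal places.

Balanced accuracy = mean of per-class recall.
  anger: recall = 151/164 = 0.9207
  fear: recall = 78/118 = 0.6610
  surprise: recall = 61/129 = 0.4729
  disgust: recall = 40/84 = 0.4762
Mean = (0.9207 + 0.6610 + 0.4729 + 0.4762) / 4 = 0.633

0.633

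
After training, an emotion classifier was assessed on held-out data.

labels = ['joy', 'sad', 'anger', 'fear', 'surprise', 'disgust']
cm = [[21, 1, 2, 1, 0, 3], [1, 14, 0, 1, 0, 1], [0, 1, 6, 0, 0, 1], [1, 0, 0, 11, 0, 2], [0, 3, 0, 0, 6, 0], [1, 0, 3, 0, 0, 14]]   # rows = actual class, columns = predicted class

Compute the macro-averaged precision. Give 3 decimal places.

0.778

Per-class precision (TP/(TP+FP)):
  joy: TP=21, FP=1+0+1+0+1=3 → 21/24 = 0.8750
  sad: TP=14, FP=1+1+0+3+0=5 → 14/19 = 0.7368
  anger: TP=6, FP=2+0+0+0+3=5 → 6/11 = 0.5455
  fear: TP=11, FP=1+1+0+0+0=2 → 11/13 = 0.8462
  surprise: TP=6, FP=0+0+0+0+0=0 → 6/6 = 1.0000
  disgust: TP=14, FP=3+1+1+2+0=7 → 14/21 = 0.6667
Macro-precision = mean = (0.8750 + 0.7368 + 0.5455 + 0.8462 + 1.0000 + 0.6667) / 6 = 0.778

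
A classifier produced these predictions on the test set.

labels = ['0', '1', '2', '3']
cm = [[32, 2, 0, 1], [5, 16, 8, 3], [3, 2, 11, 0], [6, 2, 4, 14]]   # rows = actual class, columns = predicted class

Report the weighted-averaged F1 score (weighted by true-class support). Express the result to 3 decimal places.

0.662

Per-class F1 score (2·TP/(2·TP+FP+FN)):
  0: TP=32, FP=5+3+6=14, FN=2+0+1=3 → 64/81 = 0.7901
  1: TP=16, FP=2+2+2=6, FN=5+8+3=16 → 32/54 = 0.5926
  2: TP=11, FP=0+8+4=12, FN=3+2+0=5 → 22/39 = 0.5641
  3: TP=14, FP=1+3+0=4, FN=6+2+4=12 → 28/44 = 0.6364
Weighted-F1 score = Σ (supportᵢ/N)·F1 scoreᵢ with N=109: (35/109)·0.7901 + (32/109)·0.5926 + (16/109)·0.5641 + (26/109)·0.6364 = 0.662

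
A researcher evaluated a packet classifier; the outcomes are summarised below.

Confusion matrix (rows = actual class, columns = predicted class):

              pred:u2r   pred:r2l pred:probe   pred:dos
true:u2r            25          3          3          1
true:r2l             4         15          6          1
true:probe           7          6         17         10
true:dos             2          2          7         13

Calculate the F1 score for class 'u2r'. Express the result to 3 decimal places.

Take TP from the diagonal, FP from the rest of the 'u2r' prediction marginal, FN from the rest of the 'u2r' actual marginal.
F1 score = 2·TP/(2·TP+FP+FN).
u2r: TP=25, FP=4+7+2=13, FN=3+3+1=7 → 50/70 = 0.7143

0.714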